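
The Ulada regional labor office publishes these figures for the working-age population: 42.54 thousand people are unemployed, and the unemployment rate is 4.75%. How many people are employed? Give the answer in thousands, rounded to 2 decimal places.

About 853.04 thousand are employed.

Labor force = U / u = 42.54 / 0.0475 ≈ 895.58 thousand.
Employed = labor force − unemployed = 895.58 − 42.54 = 853.04 thousand.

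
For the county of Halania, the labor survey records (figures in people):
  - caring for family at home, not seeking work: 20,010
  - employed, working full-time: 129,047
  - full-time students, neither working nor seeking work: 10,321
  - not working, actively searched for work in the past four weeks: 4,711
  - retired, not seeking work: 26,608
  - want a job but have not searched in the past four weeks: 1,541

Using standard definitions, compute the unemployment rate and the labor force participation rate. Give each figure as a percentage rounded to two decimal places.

Employed = 129,047.
Unemployed = 4,711.
Labor force = 129,047 + 4,711 = 133,758.
Not in labor force = 20,010 + 10,321 + 26,608 + 1,541 = 58,480 (those not working and not actively searching are outside the labor force — including those who want a job but have given up searching).
Civilian working-age population = 133,758 + 58,480 = 192,238.
Unemployment rate = 4,711 / 133,758 = 3.52%.
Labor force participation rate = 133,758 / 192,238 = 69.58%.

Unemployment rate ≈ 3.52%; labor force participation rate ≈ 69.58%.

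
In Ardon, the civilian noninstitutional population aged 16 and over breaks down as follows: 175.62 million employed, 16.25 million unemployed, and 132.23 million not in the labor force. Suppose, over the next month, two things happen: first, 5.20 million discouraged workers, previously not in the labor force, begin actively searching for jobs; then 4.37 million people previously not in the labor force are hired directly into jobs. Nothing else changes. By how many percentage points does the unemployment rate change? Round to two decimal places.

Initially, labor force = 175.62 + 16.25 = 191.87 million, so u = 16.25/191.87 = 8.47%.
After the first change, unemployed and labor force both rise by 5.20 → E = 175.62, U = 21.45, labor force = 197.07 million.
After the second change, employed and labor force both rise by 4.37; unemployed unchanged → E = 179.99, U = 21.45, labor force = 201.44 million.
New unemployment rate = 21.45 / 201.44 = 10.65%.
Change = 10.65% − 8.47% = +2.18 percentage points.

The unemployment rate changes by +2.18 percentage points.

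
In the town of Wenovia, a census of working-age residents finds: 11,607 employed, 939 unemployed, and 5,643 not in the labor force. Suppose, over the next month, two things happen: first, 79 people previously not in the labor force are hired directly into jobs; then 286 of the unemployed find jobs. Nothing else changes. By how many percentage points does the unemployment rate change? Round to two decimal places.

Initially, labor force = 11,607 + 939 = 12,546, so u = 939/12,546 = 7.48%.
After the first change, employed and labor force both rise by 79; unemployed unchanged → E = 11,686, U = 939, labor force = 12,625.
After the second change, unemployed falls and employed rises by 286; labor force unchanged → E = 11,972, U = 653, labor force = 12,625.
New unemployment rate = 653 / 12,625 = 5.17%.
Change = 5.17% − 7.48% = −2.31 percentage points.

The unemployment rate changes by −2.31 percentage points.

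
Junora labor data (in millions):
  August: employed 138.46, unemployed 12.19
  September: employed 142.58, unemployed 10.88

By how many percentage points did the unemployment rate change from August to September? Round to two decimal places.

The unemployment rate changed by −1.00 percentage points.

August: labor force = 138.46 + 12.19 = 150.65; u = 12.19/150.65 = 8.09%.
September: labor force = 142.58 + 10.88 = 153.46; u = 10.88/153.46 = 7.09%.
Change = 7.09% − 8.09% = −1.00 pp.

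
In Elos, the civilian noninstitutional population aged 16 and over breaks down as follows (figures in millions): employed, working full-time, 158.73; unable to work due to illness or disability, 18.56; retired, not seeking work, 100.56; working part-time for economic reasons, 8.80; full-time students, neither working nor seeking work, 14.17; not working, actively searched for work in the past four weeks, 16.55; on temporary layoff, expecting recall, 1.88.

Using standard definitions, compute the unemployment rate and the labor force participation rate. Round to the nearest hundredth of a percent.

Unemployment rate ≈ 9.91%; labor force participation rate ≈ 58.25%.

Employed = 158.73 + 8.80 = 167.53 million (anyone who worked, including part-time for economic reasons, counts as employed).
Unemployed = 16.55 + 1.88 = 18.43 million (jobless and actively searching, or on temporary layoff).
Labor force = 167.53 + 18.43 = 185.96 million.
Not in labor force = 18.56 + 100.56 + 14.17 = 133.29 million (those not working and not actively searching are outside the labor force).
Civilian working-age population = 185.96 + 133.29 = 319.25 million.
Unemployment rate = 18.43 / 185.96 = 9.91%.
Labor force participation rate = 185.96 / 319.25 = 58.25%.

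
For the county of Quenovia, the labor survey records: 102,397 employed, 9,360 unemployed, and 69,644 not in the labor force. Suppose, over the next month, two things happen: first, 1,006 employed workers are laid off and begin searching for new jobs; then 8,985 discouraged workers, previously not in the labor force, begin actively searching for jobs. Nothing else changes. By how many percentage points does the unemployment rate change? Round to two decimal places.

The unemployment rate changes by +7.65 percentage points.

Initially, labor force = 102,397 + 9,360 = 111,757, so u = 9,360/111,757 = 8.38%.
After the first change, employed falls and unemployed rises by 1,006; labor force unchanged → E = 101,391, U = 10,366, labor force = 111,757.
After the second change, unemployed and labor force both rise by 8,985 → E = 101,391, U = 19,351, labor force = 120,742.
New unemployment rate = 19,351 / 120,742 = 16.03%.
Change = 16.03% − 8.38% = +7.65 percentage points.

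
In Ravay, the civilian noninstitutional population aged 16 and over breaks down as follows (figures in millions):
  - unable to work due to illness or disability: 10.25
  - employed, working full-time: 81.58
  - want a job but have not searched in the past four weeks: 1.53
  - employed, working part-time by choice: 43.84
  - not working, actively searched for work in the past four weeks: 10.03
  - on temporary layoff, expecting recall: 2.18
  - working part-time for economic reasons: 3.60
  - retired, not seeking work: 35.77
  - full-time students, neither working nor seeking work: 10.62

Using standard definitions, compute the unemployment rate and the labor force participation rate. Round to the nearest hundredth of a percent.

Unemployment rate ≈ 8.65%; labor force participation rate ≈ 70.83%.

Employed = 81.58 + 43.84 + 3.60 = 129.02 million (anyone who worked, including part-time for economic reasons, counts as employed).
Unemployed = 10.03 + 2.18 = 12.21 million (jobless and actively searching, or on temporary layoff).
Labor force = 129.02 + 12.21 = 141.23 million.
Not in labor force = 10.25 + 1.53 + 35.77 + 10.62 = 58.17 million (those not working and not actively searching are outside the labor force — including those who want a job but have given up searching).
Civilian working-age population = 141.23 + 58.17 = 199.40 million.
Unemployment rate = 12.21 / 141.23 = 8.65%.
Labor force participation rate = 141.23 / 199.40 = 70.83%.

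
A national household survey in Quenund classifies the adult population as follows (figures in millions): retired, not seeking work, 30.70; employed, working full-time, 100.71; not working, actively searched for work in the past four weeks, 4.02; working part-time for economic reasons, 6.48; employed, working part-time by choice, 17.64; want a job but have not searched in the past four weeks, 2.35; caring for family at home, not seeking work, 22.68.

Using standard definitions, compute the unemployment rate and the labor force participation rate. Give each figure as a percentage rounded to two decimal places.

Unemployment rate ≈ 3.12%; labor force participation rate ≈ 69.81%.

Employed = 100.71 + 6.48 + 17.64 = 124.83 million (anyone who worked, including part-time for economic reasons, counts as employed).
Unemployed = 4.02 million.
Labor force = 124.83 + 4.02 = 128.85 million.
Not in labor force = 30.70 + 2.35 + 22.68 = 55.73 million (those not working and not actively searching are outside the labor force — including those who want a job but have given up searching).
Civilian working-age population = 128.85 + 55.73 = 184.58 million.
Unemployment rate = 4.02 / 128.85 = 3.12%.
Labor force participation rate = 128.85 / 184.58 = 69.81%.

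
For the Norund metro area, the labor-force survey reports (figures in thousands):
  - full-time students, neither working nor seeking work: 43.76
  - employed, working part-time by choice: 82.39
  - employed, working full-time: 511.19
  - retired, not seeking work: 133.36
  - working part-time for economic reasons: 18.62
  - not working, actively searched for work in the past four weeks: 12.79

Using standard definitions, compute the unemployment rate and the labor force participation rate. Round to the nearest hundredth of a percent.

Employed = 82.39 + 511.19 + 18.62 = 612.20 thousand (anyone who worked, including part-time for economic reasons, counts as employed).
Unemployed = 12.79 thousand.
Labor force = 612.20 + 12.79 = 624.99 thousand.
Not in labor force = 43.76 + 133.36 = 177.12 thousand (those not working and not actively searching are outside the labor force).
Civilian working-age population = 624.99 + 177.12 = 802.11 thousand.
Unemployment rate = 12.79 / 624.99 = 2.05%.
Labor force participation rate = 624.99 / 802.11 = 77.92%.

Unemployment rate ≈ 2.05%; labor force participation rate ≈ 77.92%.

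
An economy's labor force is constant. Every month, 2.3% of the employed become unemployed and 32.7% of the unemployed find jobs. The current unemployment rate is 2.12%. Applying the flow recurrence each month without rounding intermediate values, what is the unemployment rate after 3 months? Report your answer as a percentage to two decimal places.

Unemployment rate after three months ≈ 5.35%.

With a fixed labor force, u_{t+1} = u_t + s·(1−u_t) − f·u_t = u_t·(1−s−f) + s.
Here 1−s−f = 0.650 and s = 0.023.
u_1 = 0.021200 × 0.650 + 0.023 = 0.036780.
u_2 = 0.036780 × 0.650 + 0.023 = 0.046907.
u_3 = 0.046907 × 0.650 + 0.023 = 0.053490.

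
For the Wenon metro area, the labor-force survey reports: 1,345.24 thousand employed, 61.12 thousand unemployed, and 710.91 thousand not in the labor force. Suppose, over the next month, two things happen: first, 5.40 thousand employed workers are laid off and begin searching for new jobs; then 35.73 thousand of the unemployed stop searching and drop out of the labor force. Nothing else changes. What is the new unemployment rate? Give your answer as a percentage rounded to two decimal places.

Initially, labor force = 1,345.24 + 61.12 = 1,406.36 thousand, so u = 61.12/1,406.36 = 4.35%.
After the first change, employed falls and unemployed rises by 5.40; labor force unchanged → E = 1,339.84, U = 66.52, labor force = 1,406.36 thousand.
After the second change, unemployed and labor force both fall by 35.73 → E = 1,339.84, U = 30.79, labor force = 1,370.63 thousand.
New unemployment rate = 30.79 / 1,370.63 = 2.25%.

New unemployment rate ≈ 2.25%.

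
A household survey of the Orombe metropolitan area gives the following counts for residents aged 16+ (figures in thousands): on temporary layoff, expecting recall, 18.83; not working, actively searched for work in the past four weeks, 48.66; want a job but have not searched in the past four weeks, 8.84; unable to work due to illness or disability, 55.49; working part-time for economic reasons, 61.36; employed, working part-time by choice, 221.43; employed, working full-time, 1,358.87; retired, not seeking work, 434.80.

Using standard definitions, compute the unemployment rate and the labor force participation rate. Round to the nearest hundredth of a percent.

Employed = 61.36 + 221.43 + 1,358.87 = 1,641.66 thousand (anyone who worked, including part-time for economic reasons, counts as employed).
Unemployed = 18.83 + 48.66 = 67.49 thousand (jobless and actively searching, or on temporary layoff).
Labor force = 1,641.66 + 67.49 = 1,709.15 thousand.
Not in labor force = 8.84 + 55.49 + 434.80 = 499.13 thousand (those not working and not actively searching are outside the labor force — including those who want a job but have given up searching).
Civilian working-age population = 1,709.15 + 499.13 = 2,208.28 thousand.
Unemployment rate = 67.49 / 1,709.15 = 3.95%.
Labor force participation rate = 1,709.15 / 2,208.28 = 77.40%.

Unemployment rate ≈ 3.95%; labor force participation rate ≈ 77.40%.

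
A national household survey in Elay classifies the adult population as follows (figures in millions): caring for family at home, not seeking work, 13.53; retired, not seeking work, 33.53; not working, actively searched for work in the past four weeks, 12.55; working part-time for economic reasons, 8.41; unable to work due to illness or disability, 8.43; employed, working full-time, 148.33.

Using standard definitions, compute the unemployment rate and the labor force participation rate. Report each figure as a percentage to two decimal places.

Employed = 8.41 + 148.33 = 156.74 million (anyone who worked, including part-time for economic reasons, counts as employed).
Unemployed = 12.55 million.
Labor force = 156.74 + 12.55 = 169.29 million.
Not in labor force = 13.53 + 33.53 + 8.43 = 55.49 million (those not working and not actively searching are outside the labor force).
Civilian working-age population = 169.29 + 55.49 = 224.78 million.
Unemployment rate = 12.55 / 169.29 = 7.41%.
Labor force participation rate = 169.29 / 224.78 = 75.31%.

Unemployment rate ≈ 7.41%; labor force participation rate ≈ 75.31%.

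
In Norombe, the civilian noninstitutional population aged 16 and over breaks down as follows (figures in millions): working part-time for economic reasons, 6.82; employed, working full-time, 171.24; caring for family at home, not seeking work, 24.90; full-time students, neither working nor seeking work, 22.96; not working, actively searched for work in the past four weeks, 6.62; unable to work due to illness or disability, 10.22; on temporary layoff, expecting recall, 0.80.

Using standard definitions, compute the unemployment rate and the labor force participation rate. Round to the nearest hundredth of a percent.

Unemployment rate ≈ 4.00%; labor force participation rate ≈ 76.15%.

Employed = 6.82 + 171.24 = 178.06 million (anyone who worked, including part-time for economic reasons, counts as employed).
Unemployed = 6.62 + 0.80 = 7.42 million (jobless and actively searching, or on temporary layoff).
Labor force = 178.06 + 7.42 = 185.48 million.
Not in labor force = 24.90 + 22.96 + 10.22 = 58.08 million (those not working and not actively searching are outside the labor force).
Civilian working-age population = 185.48 + 58.08 = 243.56 million.
Unemployment rate = 7.42 / 185.48 = 4.00%.
Labor force participation rate = 185.48 / 243.56 = 76.15%.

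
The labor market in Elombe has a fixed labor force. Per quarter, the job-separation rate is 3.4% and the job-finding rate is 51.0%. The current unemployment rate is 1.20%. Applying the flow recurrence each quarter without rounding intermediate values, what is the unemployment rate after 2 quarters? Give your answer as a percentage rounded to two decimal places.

With a fixed labor force, u_{t+1} = u_t + s·(1−u_t) − f·u_t = u_t·(1−s−f) + s.
Here 1−s−f = 0.456 and s = 0.034.
u_1 = 0.012000 × 0.456 + 0.034 = 0.039472.
u_2 = 0.039472 × 0.456 + 0.034 = 0.051999.

Unemployment rate after two quarters ≈ 5.20%.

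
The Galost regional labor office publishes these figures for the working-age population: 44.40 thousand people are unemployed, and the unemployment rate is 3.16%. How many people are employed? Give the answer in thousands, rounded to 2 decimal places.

Labor force = U / u = 44.40 / 0.0316 ≈ 1,405.06 thousand.
Employed = labor force − unemployed = 1,405.06 − 44.40 = 1,360.66 thousand.

About 1,360.66 thousand are employed.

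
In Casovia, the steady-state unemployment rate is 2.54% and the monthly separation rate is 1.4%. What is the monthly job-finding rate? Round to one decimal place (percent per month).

From u* = s/(s+f): f = s·(1−u)/u.
f = 1.4 × (1 − 0.0254) / 0.0254 = 1.3644 / 0.0254 ≈ 53.7% per month.

Job-finding rate ≈ 53.7% per month.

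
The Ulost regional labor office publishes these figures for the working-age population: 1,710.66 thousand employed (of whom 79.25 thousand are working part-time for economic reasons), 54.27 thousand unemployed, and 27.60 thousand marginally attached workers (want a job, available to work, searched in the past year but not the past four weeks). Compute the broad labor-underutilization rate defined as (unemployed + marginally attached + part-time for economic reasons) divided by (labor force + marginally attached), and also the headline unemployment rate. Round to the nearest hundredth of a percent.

Labor force = 1,710.66 + 54.27 = 1,764.93 thousand.
Numerator = 54.27 + 27.60 + 79.25 = 161.12 thousand.
Denominator = 1,764.93 + 27.60 = 1,792.53 thousand.
Broad rate = 161.12 / 1,792.53 = 8.99%.
Headline unemployment rate = 54.27 / 1,764.93 = 3.07%.

Broad underutilization rate ≈ 8.99%; headline unemployment rate ≈ 3.07%.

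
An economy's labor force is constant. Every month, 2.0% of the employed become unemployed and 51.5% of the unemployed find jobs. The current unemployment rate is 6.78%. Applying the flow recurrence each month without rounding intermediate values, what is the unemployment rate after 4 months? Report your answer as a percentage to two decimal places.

With a fixed labor force, u_{t+1} = u_t + s·(1−u_t) − f·u_t = u_t·(1−s−f) + s.
Here 1−s−f = 0.465 and s = 0.020.
u_1 = 0.067800 × 0.465 + 0.020 = 0.051527.
u_2 = 0.051527 × 0.465 + 0.020 = 0.043960.
u_3 = 0.043960 × 0.465 + 0.020 = 0.040441.
u_4 = 0.040441 × 0.465 + 0.020 = 0.038805.

Unemployment rate after four months ≈ 3.88%.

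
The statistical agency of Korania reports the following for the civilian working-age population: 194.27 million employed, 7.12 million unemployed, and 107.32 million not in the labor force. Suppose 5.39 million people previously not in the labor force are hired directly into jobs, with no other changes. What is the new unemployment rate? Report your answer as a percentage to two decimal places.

Initially, labor force = 194.27 + 7.12 = 201.39 million, so u = 7.12/201.39 = 3.54%.
After the change, employed and labor force both rise by 5.39; unemployed unchanged → E = 199.66, U = 7.12, labor force = 206.78 million.
New unemployment rate = 7.12 / 206.78 = 3.44%.

New unemployment rate ≈ 3.44%.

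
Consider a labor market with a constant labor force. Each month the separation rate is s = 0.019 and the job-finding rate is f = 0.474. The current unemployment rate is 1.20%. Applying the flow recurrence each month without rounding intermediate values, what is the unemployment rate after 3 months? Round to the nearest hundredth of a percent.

With a fixed labor force, u_{t+1} = u_t + s·(1−u_t) − f·u_t = u_t·(1−s−f) + s.
Here 1−s−f = 0.507 and s = 0.019.
u_1 = 0.012000 × 0.507 + 0.019 = 0.025084.
u_2 = 0.025084 × 0.507 + 0.019 = 0.031718.
u_3 = 0.031718 × 0.507 + 0.019 = 0.035081.

Unemployment rate after three months ≈ 3.51%.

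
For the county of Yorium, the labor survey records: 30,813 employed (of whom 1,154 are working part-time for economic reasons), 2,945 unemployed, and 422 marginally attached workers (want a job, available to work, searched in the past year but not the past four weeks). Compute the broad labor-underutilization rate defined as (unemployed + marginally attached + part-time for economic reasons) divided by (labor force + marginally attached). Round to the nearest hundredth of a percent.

Broad underutilization rate ≈ 13.23%.

Labor force = 30,813 + 2,945 = 33,758.
Numerator = 2,945 + 422 + 1,154 = 4,521.
Denominator = 33,758 + 422 = 34,180.
Broad rate = 4,521 / 34,180 = 13.23%.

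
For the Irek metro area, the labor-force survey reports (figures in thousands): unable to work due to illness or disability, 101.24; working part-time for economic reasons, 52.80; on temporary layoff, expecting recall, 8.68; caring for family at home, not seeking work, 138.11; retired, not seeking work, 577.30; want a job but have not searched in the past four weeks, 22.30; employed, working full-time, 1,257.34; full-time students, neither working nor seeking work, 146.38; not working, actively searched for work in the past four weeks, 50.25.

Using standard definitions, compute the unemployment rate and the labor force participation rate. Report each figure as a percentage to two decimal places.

Unemployment rate ≈ 4.30%; labor force participation rate ≈ 58.15%.

Employed = 52.80 + 1,257.34 = 1,310.14 thousand (anyone who worked, including part-time for economic reasons, counts as employed).
Unemployed = 8.68 + 50.25 = 58.93 thousand (jobless and actively searching, or on temporary layoff).
Labor force = 1,310.14 + 58.93 = 1,369.07 thousand.
Not in labor force = 101.24 + 138.11 + 577.30 + 22.30 + 146.38 = 985.33 thousand (those not working and not actively searching are outside the labor force — including those who want a job but have given up searching).
Civilian working-age population = 1,369.07 + 985.33 = 2,354.40 thousand.
Unemployment rate = 58.93 / 1,369.07 = 4.30%.
Labor force participation rate = 1,369.07 / 2,354.40 = 58.15%.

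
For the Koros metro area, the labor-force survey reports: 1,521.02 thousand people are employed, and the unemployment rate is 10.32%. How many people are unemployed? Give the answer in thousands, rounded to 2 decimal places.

About 175.03 thousand are unemployed.

Let U be the number unemployed. The labor force is E + U, and U/(E+U) = 0.1032.
So U = 0.1032 × 1,521.02 / (1 − 0.1032) = 156.9693 / 0.8968 ≈ 175.03 thousand.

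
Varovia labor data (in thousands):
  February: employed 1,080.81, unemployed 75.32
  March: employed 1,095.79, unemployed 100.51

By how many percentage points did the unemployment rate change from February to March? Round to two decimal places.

The unemployment rate changed by +1.89 percentage points.

February: labor force = 1,080.81 + 75.32 = 1,156.13; u = 75.32/1,156.13 = 6.51%.
March: labor force = 1,095.79 + 100.51 = 1,196.30; u = 100.51/1,196.30 = 8.40%.
Change = 8.40% − 6.51% = +1.89 pp.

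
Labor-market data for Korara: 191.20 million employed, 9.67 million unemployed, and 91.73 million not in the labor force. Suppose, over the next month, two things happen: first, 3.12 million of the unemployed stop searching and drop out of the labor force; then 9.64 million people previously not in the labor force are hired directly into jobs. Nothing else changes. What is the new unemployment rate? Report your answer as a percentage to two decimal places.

New unemployment rate ≈ 3.16%.

Initially, labor force = 191.20 + 9.67 = 200.87 million, so u = 9.67/200.87 = 4.81%.
After the first change, unemployed and labor force both fall by 3.12 → E = 191.20, U = 6.55, labor force = 197.75 million.
After the second change, employed and labor force both rise by 9.64; unemployed unchanged → E = 200.84, U = 6.55, labor force = 207.39 million.
New unemployment rate = 6.55 / 207.39 = 3.16%.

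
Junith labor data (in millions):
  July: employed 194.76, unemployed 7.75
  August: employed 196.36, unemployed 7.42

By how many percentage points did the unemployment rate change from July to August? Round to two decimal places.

July: labor force = 194.76 + 7.75 = 202.51; u = 7.75/202.51 = 3.83%.
August: labor force = 196.36 + 7.42 = 203.78; u = 7.42/203.78 = 3.64%.
Change = 3.64% − 3.83% = −0.19 pp.

The unemployment rate changed by −0.19 percentage points.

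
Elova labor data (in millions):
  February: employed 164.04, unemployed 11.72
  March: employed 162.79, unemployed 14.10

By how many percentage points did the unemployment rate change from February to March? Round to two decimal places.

The unemployment rate changed by +1.30 percentage points.

February: labor force = 164.04 + 11.72 = 175.76; u = 11.72/175.76 = 6.67%.
March: labor force = 162.79 + 14.10 = 176.89; u = 14.10/176.89 = 7.97%.
Change = 7.97% − 6.67% = +1.30 pp.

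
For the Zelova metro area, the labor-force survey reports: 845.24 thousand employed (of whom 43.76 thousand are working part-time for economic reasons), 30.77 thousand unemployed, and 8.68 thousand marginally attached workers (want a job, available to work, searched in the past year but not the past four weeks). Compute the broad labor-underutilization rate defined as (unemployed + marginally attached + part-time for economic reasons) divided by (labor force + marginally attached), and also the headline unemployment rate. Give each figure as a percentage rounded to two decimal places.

Broad underutilization rate ≈ 9.41%; headline unemployment rate ≈ 3.51%.

Labor force = 845.24 + 30.77 = 876.01 thousand.
Numerator = 30.77 + 8.68 + 43.76 = 83.21 thousand.
Denominator = 876.01 + 8.68 = 884.69 thousand.
Broad rate = 83.21 / 884.69 = 9.41%.
Headline unemployment rate = 30.77 / 876.01 = 3.51%.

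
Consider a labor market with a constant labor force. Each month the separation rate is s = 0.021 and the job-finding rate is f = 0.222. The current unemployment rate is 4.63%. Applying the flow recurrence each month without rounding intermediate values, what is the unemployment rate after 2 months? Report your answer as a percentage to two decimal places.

Unemployment rate after two months ≈ 6.34%.

With a fixed labor force, u_{t+1} = u_t + s·(1−u_t) − f·u_t = u_t·(1−s−f) + s.
Here 1−s−f = 0.757 and s = 0.021.
u_1 = 0.046300 × 0.757 + 0.021 = 0.056049.
u_2 = 0.056049 × 0.757 + 0.021 = 0.063429.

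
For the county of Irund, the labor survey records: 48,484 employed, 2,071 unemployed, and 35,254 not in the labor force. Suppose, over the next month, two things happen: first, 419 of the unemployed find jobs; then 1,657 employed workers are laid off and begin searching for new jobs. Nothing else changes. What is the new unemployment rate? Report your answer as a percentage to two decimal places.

Initially, labor force = 48,484 + 2,071 = 50,555, so u = 2,071/50,555 = 4.10%.
After the first change, unemployed falls and employed rises by 419; labor force unchanged → E = 48,903, U = 1,652, labor force = 50,555.
After the second change, employed falls and unemployed rises by 1,657; labor force unchanged → E = 47,246, U = 3,309, labor force = 50,555.
New unemployment rate = 3,309 / 50,555 = 6.55%.

New unemployment rate ≈ 6.55%.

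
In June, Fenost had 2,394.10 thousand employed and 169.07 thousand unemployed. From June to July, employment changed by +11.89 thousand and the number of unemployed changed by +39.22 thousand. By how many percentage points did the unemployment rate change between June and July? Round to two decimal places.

June: labor force = 2,394.10 + 169.07 = 2,563.17; u = 169.07/2,563.17 = 6.60%.
July: labor force = 2,405.99 + 208.29 = 2,614.28; u = 208.29/2,614.28 = 7.97%.
Change = 7.97% − 6.60% = +1.37 pp.

The unemployment rate changed by +1.37 percentage points.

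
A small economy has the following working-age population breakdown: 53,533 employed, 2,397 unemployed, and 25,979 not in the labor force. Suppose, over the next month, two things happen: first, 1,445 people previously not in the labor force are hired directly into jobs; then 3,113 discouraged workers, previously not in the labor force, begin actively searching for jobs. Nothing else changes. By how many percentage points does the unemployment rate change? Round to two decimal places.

Initially, labor force = 53,533 + 2,397 = 55,930, so u = 2,397/55,930 = 4.29%.
After the first change, employed and labor force both rise by 1,445; unemployed unchanged → E = 54,978, U = 2,397, labor force = 57,375.
After the second change, unemployed and labor force both rise by 3,113 → E = 54,978, U = 5,510, labor force = 60,488.
New unemployment rate = 5,510 / 60,488 = 9.11%.
Change = 9.11% − 4.29% = +4.82 percentage points.

The unemployment rate changes by +4.82 percentage points.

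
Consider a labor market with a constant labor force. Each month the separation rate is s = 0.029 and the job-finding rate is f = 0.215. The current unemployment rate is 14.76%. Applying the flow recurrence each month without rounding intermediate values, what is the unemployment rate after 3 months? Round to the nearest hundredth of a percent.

With a fixed labor force, u_{t+1} = u_t + s·(1−u_t) − f·u_t = u_t·(1−s−f) + s.
Here 1−s−f = 0.756 and s = 0.029.
u_1 = 0.147600 × 0.756 + 0.029 = 0.140586.
u_2 = 0.140586 × 0.756 + 0.029 = 0.135283.
u_3 = 0.135283 × 0.756 + 0.029 = 0.131274.

Unemployment rate after three months ≈ 13.13%.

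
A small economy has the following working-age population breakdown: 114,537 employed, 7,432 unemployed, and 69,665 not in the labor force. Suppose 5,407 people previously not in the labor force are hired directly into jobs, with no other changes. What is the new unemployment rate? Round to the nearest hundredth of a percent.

Initially, labor force = 114,537 + 7,432 = 121,969, so u = 7,432/121,969 = 6.09%.
After the change, employed and labor force both rise by 5,407; unemployed unchanged → E = 119,944, U = 7,432, labor force = 127,376.
New unemployment rate = 7,432 / 127,376 = 5.83%.

New unemployment rate ≈ 5.83%.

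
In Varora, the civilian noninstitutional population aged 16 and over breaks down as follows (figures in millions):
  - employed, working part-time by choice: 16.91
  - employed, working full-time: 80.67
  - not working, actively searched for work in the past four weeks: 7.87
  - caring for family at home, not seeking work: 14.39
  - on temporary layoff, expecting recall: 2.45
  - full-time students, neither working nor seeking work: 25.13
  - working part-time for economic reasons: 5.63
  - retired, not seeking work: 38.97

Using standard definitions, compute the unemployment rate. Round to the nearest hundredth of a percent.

Employed = 16.91 + 80.67 + 5.63 = 103.21 million (anyone who worked, including part-time for economic reasons, counts as employed).
Unemployed = 7.87 + 2.45 = 10.32 million (jobless and actively searching, or on temporary layoff).
Labor force = 103.21 + 10.32 = 113.53 million.
Unemployment rate = 10.32 / 113.53 = 9.09%.

Unemployment rate ≈ 9.09%.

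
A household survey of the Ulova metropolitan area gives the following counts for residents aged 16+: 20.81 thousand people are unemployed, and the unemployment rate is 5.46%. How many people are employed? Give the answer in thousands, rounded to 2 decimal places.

About 360.33 thousand are employed.

Labor force = U / u = 20.81 / 0.0546 ≈ 381.14 thousand.
Employed = labor force − unemployed = 381.14 − 20.81 = 360.33 thousand.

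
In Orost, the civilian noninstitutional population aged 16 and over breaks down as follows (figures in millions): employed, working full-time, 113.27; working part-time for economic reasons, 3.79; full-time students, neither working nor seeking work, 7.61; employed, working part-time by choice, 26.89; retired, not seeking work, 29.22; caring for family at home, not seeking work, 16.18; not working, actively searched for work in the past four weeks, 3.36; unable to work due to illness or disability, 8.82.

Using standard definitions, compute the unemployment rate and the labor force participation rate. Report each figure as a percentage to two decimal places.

Unemployment rate ≈ 2.28%; labor force participation rate ≈ 70.44%.

Employed = 113.27 + 3.79 + 26.89 = 143.95 million (anyone who worked, including part-time for economic reasons, counts as employed).
Unemployed = 3.36 million.
Labor force = 143.95 + 3.36 = 147.31 million.
Not in labor force = 7.61 + 29.22 + 16.18 + 8.82 = 61.83 million (those not working and not actively searching are outside the labor force).
Civilian working-age population = 147.31 + 61.83 = 209.14 million.
Unemployment rate = 3.36 / 147.31 = 2.28%.
Labor force participation rate = 147.31 / 209.14 = 70.44%.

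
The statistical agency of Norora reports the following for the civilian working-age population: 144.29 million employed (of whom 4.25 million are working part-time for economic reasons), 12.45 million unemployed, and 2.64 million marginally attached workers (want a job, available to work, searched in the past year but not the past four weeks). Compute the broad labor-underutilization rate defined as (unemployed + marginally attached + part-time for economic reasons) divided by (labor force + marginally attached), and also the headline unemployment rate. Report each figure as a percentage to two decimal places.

Labor force = 144.29 + 12.45 = 156.74 million.
Numerator = 12.45 + 2.64 + 4.25 = 19.34 million.
Denominator = 156.74 + 2.64 = 159.38 million.
Broad rate = 19.34 / 159.38 = 12.13%.
Headline unemployment rate = 12.45 / 156.74 = 7.94%.

Broad underutilization rate ≈ 12.13%; headline unemployment rate ≈ 7.94%.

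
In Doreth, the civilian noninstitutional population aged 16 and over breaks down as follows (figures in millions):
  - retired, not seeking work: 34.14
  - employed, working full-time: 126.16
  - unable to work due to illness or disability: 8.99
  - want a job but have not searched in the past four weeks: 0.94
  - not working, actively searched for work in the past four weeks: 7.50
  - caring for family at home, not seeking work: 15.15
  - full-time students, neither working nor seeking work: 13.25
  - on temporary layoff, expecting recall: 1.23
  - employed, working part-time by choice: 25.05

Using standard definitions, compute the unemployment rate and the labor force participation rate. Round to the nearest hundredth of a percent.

Employed = 126.16 + 25.05 = 151.21 million.
Unemployed = 7.50 + 1.23 = 8.73 million (jobless and actively searching, or on temporary layoff).
Labor force = 151.21 + 8.73 = 159.94 million.
Not in labor force = 34.14 + 8.99 + 0.94 + 15.15 + 13.25 = 72.47 million (those not working and not actively searching are outside the labor force — including those who want a job but have given up searching).
Civilian working-age population = 159.94 + 72.47 = 232.41 million.
Unemployment rate = 8.73 / 159.94 = 5.46%.
Labor force participation rate = 159.94 / 232.41 = 68.82%.

Unemployment rate ≈ 5.46%; labor force participation rate ≈ 68.82%.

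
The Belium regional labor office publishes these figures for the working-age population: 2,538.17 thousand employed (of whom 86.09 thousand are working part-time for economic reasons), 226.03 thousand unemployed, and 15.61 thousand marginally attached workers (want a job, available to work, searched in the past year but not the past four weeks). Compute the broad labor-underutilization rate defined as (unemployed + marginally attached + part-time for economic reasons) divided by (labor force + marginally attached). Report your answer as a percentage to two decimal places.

Broad underutilization rate ≈ 11.79%.

Labor force = 2,538.17 + 226.03 = 2,764.20 thousand.
Numerator = 226.03 + 15.61 + 86.09 = 327.73 thousand.
Denominator = 2,764.20 + 15.61 = 2,779.81 thousand.
Broad rate = 327.73 / 2,779.81 = 11.79%.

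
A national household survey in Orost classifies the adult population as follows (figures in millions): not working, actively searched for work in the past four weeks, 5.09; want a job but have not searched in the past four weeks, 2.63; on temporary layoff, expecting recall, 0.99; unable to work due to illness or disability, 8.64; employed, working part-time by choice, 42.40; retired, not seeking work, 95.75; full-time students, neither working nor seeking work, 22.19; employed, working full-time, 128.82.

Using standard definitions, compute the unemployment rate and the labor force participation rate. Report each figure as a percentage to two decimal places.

Unemployment rate ≈ 3.43%; labor force participation rate ≈ 57.84%.

Employed = 42.40 + 128.82 = 171.22 million.
Unemployed = 5.09 + 0.99 = 6.08 million (jobless and actively searching, or on temporary layoff).
Labor force = 171.22 + 6.08 = 177.30 million.
Not in labor force = 2.63 + 8.64 + 95.75 + 22.19 = 129.21 million (those not working and not actively searching are outside the labor force — including those who want a job but have given up searching).
Civilian working-age population = 177.30 + 129.21 = 306.51 million.
Unemployment rate = 6.08 / 177.30 = 3.43%.
Labor force participation rate = 177.30 / 306.51 = 57.84%.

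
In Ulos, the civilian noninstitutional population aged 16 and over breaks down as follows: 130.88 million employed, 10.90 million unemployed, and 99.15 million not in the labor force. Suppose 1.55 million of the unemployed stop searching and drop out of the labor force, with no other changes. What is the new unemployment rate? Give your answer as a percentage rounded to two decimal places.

Initially, labor force = 130.88 + 10.90 = 141.78 million, so u = 10.90/141.78 = 7.69%.
After the change, unemployed and labor force both fall by 1.55 → E = 130.88, U = 9.35, labor force = 140.23 million.
New unemployment rate = 9.35 / 140.23 = 6.67%.

New unemployment rate ≈ 6.67%.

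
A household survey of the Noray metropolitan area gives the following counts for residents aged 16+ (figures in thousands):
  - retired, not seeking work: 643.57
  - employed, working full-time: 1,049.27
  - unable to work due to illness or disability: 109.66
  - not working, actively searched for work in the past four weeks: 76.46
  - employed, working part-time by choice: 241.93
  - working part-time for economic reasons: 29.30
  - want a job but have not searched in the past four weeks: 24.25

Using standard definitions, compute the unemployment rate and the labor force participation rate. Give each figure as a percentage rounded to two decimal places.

Employed = 1,049.27 + 241.93 + 29.30 = 1,320.50 thousand (anyone who worked, including part-time for economic reasons, counts as employed).
Unemployed = 76.46 thousand.
Labor force = 1,320.50 + 76.46 = 1,396.96 thousand.
Not in labor force = 643.57 + 109.66 + 24.25 = 777.48 thousand (those not working and not actively searching are outside the labor force — including those who want a job but have given up searching).
Civilian working-age population = 1,396.96 + 777.48 = 2,174.44 thousand.
Unemployment rate = 76.46 / 1,396.96 = 5.47%.
Labor force participation rate = 1,396.96 / 2,174.44 = 64.24%.

Unemployment rate ≈ 5.47%; labor force participation rate ≈ 64.24%.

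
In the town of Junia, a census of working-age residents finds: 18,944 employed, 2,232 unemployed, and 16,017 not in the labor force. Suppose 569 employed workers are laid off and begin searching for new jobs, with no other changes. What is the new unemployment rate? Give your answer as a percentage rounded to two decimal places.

New unemployment rate ≈ 13.23%.

Initially, labor force = 18,944 + 2,232 = 21,176, so u = 2,232/21,176 = 10.54%.
After the change, employed falls and unemployed rises by 569; labor force unchanged → E = 18,375, U = 2,801, labor force = 21,176.
New unemployment rate = 2,801 / 21,176 = 13.23%.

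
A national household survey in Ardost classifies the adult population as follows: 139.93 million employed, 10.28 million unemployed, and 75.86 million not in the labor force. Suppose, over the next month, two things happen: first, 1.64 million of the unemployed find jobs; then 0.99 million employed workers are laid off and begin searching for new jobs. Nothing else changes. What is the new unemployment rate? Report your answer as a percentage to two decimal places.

Initially, labor force = 139.93 + 10.28 = 150.21 million, so u = 10.28/150.21 = 6.84%.
After the first change, unemployed falls and employed rises by 1.64; labor force unchanged → E = 141.57, U = 8.64, labor force = 150.21 million.
After the second change, employed falls and unemployed rises by 0.99; labor force unchanged → E = 140.58, U = 9.63, labor force = 150.21 million.
New unemployment rate = 9.63 / 150.21 = 6.41%.

New unemployment rate ≈ 6.41%.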